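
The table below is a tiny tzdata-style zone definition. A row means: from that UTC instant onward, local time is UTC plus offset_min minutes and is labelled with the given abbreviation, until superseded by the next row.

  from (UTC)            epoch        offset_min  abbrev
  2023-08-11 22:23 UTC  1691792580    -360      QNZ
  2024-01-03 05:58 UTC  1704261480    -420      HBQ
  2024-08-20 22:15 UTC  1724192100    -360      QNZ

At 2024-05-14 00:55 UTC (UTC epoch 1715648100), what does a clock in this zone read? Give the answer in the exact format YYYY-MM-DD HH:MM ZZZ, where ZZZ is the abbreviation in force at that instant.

Query: 2024-05-14 00:55 UTC
Rule 2/3 (HBQ, -07:00): 2024-01-03 05:58 UTC ≤ query < 2024-08-20 22:15 UTC
0·60 + 55 - 420 = -365 min
-365 = -1·1440 + 1075; 1075 = 17·60 + 55 → 17:55, 2024-05-14 - 1 day = 2024-05-13
→ 2024-05-13 17:55 HBQ

2024-05-13 17:55 HBQ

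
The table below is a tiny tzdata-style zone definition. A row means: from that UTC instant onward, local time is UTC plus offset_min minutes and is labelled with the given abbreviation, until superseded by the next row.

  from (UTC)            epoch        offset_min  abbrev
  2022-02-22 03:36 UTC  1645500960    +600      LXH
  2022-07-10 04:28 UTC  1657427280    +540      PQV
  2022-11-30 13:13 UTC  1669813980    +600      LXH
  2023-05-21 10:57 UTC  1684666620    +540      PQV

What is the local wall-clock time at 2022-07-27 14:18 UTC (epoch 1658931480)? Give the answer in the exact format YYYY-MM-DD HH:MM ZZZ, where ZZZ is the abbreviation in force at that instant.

Query: 2022-07-27 14:18 UTC
Rule 2/4 (PQV, +09:00): 2022-07-10 04:28 UTC ≤ query < 2022-11-30 13:13 UTC
14·60 + 18 + 540 = 1398 min
1398 = 0·1440 + 1398; 1398 = 23·60 + 18 → 23:18, same day
→ 2022-07-27 23:18 PQV

2022-07-27 23:18 PQV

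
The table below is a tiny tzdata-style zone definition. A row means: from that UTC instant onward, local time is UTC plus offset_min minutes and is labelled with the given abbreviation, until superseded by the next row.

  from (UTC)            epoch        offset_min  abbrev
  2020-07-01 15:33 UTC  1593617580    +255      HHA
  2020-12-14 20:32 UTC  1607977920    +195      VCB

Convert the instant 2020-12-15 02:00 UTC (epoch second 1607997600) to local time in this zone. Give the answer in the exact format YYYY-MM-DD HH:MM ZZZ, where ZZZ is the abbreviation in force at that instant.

Query: 2020-12-15 02:00 UTC
Rule 2/2 (VCB, +03:15): 2020-12-14 20:32 UTC ≤ query < +∞
2·60 + 0 + 195 = 315 min
315 = 0·1440 + 315; 315 = 5·60 + 15 → 05:15, same day
→ 2020-12-15 05:15 VCB

2020-12-15 05:15 VCB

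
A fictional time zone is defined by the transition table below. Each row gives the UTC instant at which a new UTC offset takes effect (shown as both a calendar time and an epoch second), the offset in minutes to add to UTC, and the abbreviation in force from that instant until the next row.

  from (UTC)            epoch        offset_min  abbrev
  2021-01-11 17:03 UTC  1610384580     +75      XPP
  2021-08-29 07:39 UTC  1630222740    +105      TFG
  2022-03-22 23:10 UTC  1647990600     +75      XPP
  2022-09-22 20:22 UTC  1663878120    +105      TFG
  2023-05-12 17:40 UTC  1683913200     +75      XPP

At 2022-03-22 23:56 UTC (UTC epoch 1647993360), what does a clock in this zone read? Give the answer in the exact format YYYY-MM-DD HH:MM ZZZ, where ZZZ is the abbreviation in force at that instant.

Query: 2022-03-22 23:56 UTC
Rule 3/5 (XPP, +01:15): 2022-03-22 23:10 UTC ≤ query < 2022-09-22 20:22 UTC
23·60 + 56 + 75 = 1511 min
1511 = 1·1440 + 71; 71 = 1·60 + 11 → 01:11, 2022-03-22 + 1 day = 2022-03-23
→ 2022-03-23 01:11 XPP

2022-03-23 01:11 XPP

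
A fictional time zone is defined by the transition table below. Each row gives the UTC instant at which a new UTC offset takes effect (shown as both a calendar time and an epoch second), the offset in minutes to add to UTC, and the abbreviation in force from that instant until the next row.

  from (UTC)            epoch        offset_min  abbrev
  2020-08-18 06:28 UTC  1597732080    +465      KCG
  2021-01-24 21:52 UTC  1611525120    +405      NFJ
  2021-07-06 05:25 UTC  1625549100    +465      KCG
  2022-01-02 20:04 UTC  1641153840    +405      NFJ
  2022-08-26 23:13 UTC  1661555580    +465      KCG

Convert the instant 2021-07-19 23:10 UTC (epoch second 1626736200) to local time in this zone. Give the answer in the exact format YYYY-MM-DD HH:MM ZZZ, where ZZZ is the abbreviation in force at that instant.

2021-07-20 06:55 KCG

Query: 2021-07-19 23:10 UTC
Rule 3/5 (KCG, +07:45): 2021-07-06 05:25 UTC ≤ query < 2022-01-02 20:04 UTC
23·60 + 10 + 465 = 1855 min
1855 = 1·1440 + 415; 415 = 6·60 + 55 → 06:55, 2021-07-19 + 1 day = 2021-07-20
→ 2021-07-20 06:55 KCG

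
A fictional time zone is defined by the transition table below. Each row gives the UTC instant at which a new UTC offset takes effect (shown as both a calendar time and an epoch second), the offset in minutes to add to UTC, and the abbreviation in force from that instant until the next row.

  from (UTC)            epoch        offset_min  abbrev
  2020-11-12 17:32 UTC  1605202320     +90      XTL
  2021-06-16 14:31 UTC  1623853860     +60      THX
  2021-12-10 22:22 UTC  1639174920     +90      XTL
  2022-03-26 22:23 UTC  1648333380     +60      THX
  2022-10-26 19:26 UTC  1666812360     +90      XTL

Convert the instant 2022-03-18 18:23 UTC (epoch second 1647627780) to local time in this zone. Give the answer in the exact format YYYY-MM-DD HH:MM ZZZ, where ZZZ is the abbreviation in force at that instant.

Query: 2022-03-18 18:23 UTC
Rule 3/5 (XTL, +01:30): 2021-12-10 22:22 UTC ≤ query < 2022-03-26 22:23 UTC
18·60 + 23 + 90 = 1193 min
1193 = 0·1440 + 1193; 1193 = 19·60 + 53 → 19:53, same day
→ 2022-03-18 19:53 XTL

2022-03-18 19:53 XTL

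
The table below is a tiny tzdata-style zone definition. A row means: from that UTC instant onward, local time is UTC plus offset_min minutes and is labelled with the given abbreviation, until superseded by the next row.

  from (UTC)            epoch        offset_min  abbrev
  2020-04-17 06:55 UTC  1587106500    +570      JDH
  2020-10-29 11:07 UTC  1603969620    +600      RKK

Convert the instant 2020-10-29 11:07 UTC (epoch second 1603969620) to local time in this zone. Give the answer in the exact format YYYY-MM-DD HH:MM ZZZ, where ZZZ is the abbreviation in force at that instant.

Query: 2020-10-29 11:07 UTC
Rule 2/2 (RKK, +10:00): 2020-10-29 11:07 UTC ≤ query < +∞
11·60 + 7 + 600 = 1267 min
1267 = 0·1440 + 1267; 1267 = 21·60 + 7 → 21:07, same day
→ 2020-10-29 21:07 RKK

2020-10-29 21:07 RKK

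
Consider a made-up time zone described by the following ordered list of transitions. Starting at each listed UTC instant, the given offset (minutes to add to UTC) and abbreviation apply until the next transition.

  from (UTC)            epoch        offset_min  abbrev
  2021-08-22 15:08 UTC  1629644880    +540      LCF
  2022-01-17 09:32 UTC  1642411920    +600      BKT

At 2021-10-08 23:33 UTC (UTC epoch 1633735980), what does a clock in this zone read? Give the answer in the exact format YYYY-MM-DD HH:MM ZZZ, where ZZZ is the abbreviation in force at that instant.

2021-10-09 08:33 LCF

Query: 2021-10-08 23:33 UTC
Rule 1/2 (LCF, +09:00): 2021-08-22 15:08 UTC ≤ query < 2022-01-17 09:32 UTC
23·60 + 33 + 540 = 1953 min
1953 = 1·1440 + 513; 513 = 8·60 + 33 → 08:33, 2021-10-08 + 1 day = 2021-10-09
→ 2021-10-09 08:33 LCF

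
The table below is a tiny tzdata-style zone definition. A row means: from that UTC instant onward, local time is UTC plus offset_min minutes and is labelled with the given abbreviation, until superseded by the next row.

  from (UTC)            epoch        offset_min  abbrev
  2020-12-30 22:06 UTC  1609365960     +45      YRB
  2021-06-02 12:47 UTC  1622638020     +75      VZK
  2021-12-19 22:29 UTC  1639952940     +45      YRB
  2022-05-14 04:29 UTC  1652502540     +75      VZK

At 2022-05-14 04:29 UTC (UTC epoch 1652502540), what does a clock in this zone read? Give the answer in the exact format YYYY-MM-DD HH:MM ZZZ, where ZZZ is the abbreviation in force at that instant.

Query: 2022-05-14 04:29 UTC
Rule 4/4 (VZK, +01:15): 2022-05-14 04:29 UTC ≤ query < +∞
4·60 + 29 + 75 = 344 min
344 = 0·1440 + 344; 344 = 5·60 + 44 → 05:44, same day
→ 2022-05-14 05:44 VZK

2022-05-14 05:44 VZK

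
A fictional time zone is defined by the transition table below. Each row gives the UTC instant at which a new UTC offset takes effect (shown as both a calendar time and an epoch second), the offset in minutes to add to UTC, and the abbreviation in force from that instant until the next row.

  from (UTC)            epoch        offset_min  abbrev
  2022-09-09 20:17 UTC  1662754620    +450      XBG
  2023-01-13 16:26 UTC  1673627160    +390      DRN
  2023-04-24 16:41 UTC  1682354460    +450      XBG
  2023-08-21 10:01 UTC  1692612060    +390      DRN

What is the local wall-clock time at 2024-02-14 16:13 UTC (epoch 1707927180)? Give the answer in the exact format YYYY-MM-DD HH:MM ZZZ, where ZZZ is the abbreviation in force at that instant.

2024-02-14 22:43 DRN

Query: 2024-02-14 16:13 UTC
Rule 4/4 (DRN, +06:30): 2023-08-21 10:01 UTC ≤ query < +∞
16·60 + 13 + 390 = 1363 min
1363 = 0·1440 + 1363; 1363 = 22·60 + 43 → 22:43, same day
→ 2024-02-14 22:43 DRN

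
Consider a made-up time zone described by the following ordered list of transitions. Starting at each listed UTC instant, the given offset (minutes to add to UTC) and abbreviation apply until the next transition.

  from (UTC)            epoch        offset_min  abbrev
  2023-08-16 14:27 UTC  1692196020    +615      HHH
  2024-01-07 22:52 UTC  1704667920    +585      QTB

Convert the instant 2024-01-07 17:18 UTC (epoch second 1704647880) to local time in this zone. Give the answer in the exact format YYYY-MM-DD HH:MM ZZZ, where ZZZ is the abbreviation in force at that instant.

2024-01-08 03:33 HHH

Query: 2024-01-07 17:18 UTC
Rule 1/2 (HHH, +10:15): 2023-08-16 14:27 UTC ≤ query < 2024-01-07 22:52 UTC
17·60 + 18 + 615 = 1653 min
1653 = 1·1440 + 213; 213 = 3·60 + 33 → 03:33, 2024-01-07 + 1 day = 2024-01-08
→ 2024-01-08 03:33 HHH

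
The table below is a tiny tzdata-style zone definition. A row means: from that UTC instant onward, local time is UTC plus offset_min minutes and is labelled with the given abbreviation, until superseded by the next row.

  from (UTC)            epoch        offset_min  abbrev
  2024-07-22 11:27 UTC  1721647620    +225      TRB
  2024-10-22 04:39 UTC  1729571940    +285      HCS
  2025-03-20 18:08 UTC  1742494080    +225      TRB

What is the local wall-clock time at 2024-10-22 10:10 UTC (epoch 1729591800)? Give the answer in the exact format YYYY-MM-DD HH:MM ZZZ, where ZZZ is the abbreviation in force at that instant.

Query: 2024-10-22 10:10 UTC
Rule 2/3 (HCS, +04:45): 2024-10-22 04:39 UTC ≤ query < 2025-03-20 18:08 UTC
10·60 + 10 + 285 = 895 min
895 = 0·1440 + 895; 895 = 14·60 + 55 → 14:55, same day
→ 2024-10-22 14:55 HCS

2024-10-22 14:55 HCS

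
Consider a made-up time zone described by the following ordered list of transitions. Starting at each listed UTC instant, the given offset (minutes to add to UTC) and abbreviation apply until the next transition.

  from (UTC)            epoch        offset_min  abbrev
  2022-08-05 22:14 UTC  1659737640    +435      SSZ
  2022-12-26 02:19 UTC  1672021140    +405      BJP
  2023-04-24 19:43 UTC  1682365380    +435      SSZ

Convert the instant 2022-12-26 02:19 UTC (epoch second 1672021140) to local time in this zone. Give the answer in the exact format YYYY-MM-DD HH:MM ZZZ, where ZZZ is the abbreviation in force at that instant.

Query: 2022-12-26 02:19 UTC
Rule 2/3 (BJP, +06:45): 2022-12-26 02:19 UTC ≤ query < 2023-04-24 19:43 UTC
2·60 + 19 + 405 = 544 min
544 = 0·1440 + 544; 544 = 9·60 + 4 → 09:04, same day
→ 2022-12-26 09:04 BJP

2022-12-26 09:04 BJP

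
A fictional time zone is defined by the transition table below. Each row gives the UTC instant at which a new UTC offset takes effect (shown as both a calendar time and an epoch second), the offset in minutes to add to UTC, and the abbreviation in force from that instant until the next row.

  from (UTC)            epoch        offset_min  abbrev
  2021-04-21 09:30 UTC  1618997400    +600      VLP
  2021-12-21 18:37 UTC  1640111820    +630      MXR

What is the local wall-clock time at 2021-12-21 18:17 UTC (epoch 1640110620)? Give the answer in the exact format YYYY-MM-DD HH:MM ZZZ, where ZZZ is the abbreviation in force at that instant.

Query: 2021-12-21 18:17 UTC
Rule 1/2 (VLP, +10:00): 2021-04-21 09:30 UTC ≤ query < 2021-12-21 18:37 UTC
18·60 + 17 + 600 = 1697 min
1697 = 1·1440 + 257; 257 = 4·60 + 17 → 04:17, 2021-12-21 + 1 day = 2021-12-22
→ 2021-12-22 04:17 VLP

2021-12-22 04:17 VLP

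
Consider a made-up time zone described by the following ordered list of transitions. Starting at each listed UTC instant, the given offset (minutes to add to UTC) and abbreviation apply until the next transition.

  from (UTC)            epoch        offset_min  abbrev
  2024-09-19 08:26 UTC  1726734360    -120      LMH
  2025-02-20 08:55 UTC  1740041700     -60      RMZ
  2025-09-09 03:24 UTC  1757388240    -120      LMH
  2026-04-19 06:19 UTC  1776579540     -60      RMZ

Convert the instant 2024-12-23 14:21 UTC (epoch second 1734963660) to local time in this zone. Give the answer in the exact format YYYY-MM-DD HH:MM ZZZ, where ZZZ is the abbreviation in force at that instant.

Query: 2024-12-23 14:21 UTC
Rule 1/4 (LMH, -02:00): 2024-09-19 08:26 UTC ≤ query < 2025-02-20 08:55 UTC
14·60 + 21 - 120 = 741 min
741 = 0·1440 + 741; 741 = 12·60 + 21 → 12:21, same day
→ 2024-12-23 12:21 LMH

2024-12-23 12:21 LMH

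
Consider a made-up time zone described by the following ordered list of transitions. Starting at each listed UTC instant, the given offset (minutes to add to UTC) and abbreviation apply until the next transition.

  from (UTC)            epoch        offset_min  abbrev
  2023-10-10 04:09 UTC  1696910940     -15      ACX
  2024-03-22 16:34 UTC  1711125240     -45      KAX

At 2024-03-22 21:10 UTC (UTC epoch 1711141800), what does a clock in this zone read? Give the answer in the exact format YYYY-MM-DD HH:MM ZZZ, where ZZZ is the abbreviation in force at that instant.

Query: 2024-03-22 21:10 UTC
Rule 2/2 (KAX, -00:45): 2024-03-22 16:34 UTC ≤ query < +∞
21·60 + 10 - 45 = 1225 min
1225 = 0·1440 + 1225; 1225 = 20·60 + 25 → 20:25, same day
→ 2024-03-22 20:25 KAX

2024-03-22 20:25 KAX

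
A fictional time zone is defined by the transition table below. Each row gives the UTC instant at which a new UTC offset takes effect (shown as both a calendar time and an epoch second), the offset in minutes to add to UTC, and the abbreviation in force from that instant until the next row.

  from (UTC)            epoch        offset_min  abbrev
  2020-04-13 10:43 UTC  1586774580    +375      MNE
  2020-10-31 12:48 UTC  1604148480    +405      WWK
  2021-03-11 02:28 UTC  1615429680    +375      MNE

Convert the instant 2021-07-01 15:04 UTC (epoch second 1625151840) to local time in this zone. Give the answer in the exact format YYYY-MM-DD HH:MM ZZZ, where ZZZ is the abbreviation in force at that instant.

Query: 2021-07-01 15:04 UTC
Rule 3/3 (MNE, +06:15): 2021-03-11 02:28 UTC ≤ query < +∞
15·60 + 4 + 375 = 1279 min
1279 = 0·1440 + 1279; 1279 = 21·60 + 19 → 21:19, same day
→ 2021-07-01 21:19 MNE

2021-07-01 21:19 MNE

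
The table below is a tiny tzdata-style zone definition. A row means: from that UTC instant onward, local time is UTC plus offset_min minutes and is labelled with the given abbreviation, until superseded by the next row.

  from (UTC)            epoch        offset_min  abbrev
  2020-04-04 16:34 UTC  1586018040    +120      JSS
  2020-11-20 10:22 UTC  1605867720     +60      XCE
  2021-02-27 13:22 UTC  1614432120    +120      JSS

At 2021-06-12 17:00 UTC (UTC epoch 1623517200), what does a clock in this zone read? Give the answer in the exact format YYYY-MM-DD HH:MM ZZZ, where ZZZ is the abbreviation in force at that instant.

Query: 2021-06-12 17:00 UTC
Rule 3/3 (JSS, +02:00): 2021-02-27 13:22 UTC ≤ query < +∞
17·60 + 0 + 120 = 1140 min
1140 = 0·1440 + 1140; 1140 = 19·60 + 0 → 19:00, same day
→ 2021-06-12 19:00 JSS

2021-06-12 19:00 JSS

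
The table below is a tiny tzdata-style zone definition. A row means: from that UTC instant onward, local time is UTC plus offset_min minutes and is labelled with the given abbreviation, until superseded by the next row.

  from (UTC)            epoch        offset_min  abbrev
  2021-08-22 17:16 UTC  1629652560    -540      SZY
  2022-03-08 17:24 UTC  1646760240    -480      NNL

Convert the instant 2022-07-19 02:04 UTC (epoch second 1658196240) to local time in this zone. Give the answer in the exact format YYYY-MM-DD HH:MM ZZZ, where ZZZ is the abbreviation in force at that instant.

Query: 2022-07-19 02:04 UTC
Rule 2/2 (NNL, -08:00): 2022-03-08 17:24 UTC ≤ query < +∞
2·60 + 4 - 480 = -356 min
-356 = -1·1440 + 1084; 1084 = 18·60 + 4 → 18:04, 2022-07-19 - 1 day = 2022-07-18
→ 2022-07-18 18:04 NNL

2022-07-18 18:04 NNL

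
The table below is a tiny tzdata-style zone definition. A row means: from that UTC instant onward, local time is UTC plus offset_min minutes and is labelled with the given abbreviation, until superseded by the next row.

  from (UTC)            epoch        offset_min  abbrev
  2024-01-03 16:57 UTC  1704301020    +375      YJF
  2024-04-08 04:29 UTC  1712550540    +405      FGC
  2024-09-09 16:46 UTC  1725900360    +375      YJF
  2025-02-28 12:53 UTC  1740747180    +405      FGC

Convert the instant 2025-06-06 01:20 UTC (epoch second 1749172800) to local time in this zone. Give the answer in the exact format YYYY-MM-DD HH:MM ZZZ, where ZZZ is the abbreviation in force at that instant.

Query: 2025-06-06 01:20 UTC
Rule 4/4 (FGC, +06:45): 2025-02-28 12:53 UTC ≤ query < +∞
1·60 + 20 + 405 = 485 min
485 = 0·1440 + 485; 485 = 8·60 + 5 → 08:05, same day
→ 2025-06-06 08:05 FGC

2025-06-06 08:05 FGC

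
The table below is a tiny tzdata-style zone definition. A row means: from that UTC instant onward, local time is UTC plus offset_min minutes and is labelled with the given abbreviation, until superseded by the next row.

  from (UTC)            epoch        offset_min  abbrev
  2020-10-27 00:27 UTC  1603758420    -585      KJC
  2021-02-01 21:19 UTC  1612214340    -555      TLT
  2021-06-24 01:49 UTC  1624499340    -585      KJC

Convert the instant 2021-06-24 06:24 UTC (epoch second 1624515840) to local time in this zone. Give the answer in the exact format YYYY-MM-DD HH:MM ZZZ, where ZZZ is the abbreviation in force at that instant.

2021-06-23 20:39 KJC

Query: 2021-06-24 06:24 UTC
Rule 3/3 (KJC, -09:45): 2021-06-24 01:49 UTC ≤ query < +∞
6·60 + 24 - 585 = -201 min
-201 = -1·1440 + 1239; 1239 = 20·60 + 39 → 20:39, 2021-06-24 - 1 day = 2021-06-23
→ 2021-06-23 20:39 KJC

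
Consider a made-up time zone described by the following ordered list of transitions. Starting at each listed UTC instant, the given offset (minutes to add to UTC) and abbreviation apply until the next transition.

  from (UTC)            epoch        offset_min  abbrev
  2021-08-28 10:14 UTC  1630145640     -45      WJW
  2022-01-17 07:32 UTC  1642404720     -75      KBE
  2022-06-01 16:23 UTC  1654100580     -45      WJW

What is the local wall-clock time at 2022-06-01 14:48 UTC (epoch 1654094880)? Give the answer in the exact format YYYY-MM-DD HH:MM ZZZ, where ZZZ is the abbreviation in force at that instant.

Query: 2022-06-01 14:48 UTC
Rule 2/3 (KBE, -01:15): 2022-01-17 07:32 UTC ≤ query < 2022-06-01 16:23 UTC
14·60 + 48 - 75 = 813 min
813 = 0·1440 + 813; 813 = 13·60 + 33 → 13:33, same day
→ 2022-06-01 13:33 KBE

2022-06-01 13:33 KBE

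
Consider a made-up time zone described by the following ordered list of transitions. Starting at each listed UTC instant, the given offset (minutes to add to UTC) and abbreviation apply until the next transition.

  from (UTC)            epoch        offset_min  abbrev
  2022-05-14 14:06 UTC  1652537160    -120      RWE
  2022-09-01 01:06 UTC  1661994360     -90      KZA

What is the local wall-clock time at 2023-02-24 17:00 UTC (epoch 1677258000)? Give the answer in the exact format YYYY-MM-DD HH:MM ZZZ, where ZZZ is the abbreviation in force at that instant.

Query: 2023-02-24 17:00 UTC
Rule 2/2 (KZA, -01:30): 2022-09-01 01:06 UTC ≤ query < +∞
17·60 + 0 - 90 = 930 min
930 = 0·1440 + 930; 930 = 15·60 + 30 → 15:30, same day
→ 2023-02-24 15:30 KZA

2023-02-24 15:30 KZA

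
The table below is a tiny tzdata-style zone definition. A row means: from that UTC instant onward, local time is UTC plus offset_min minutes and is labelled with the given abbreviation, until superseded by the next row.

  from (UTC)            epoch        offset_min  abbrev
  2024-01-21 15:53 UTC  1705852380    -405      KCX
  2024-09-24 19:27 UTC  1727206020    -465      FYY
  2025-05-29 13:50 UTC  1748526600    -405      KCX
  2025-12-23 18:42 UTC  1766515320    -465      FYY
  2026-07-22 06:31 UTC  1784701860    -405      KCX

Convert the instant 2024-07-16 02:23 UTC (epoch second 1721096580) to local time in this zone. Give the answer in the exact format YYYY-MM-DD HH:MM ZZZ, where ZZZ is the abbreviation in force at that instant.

Query: 2024-07-16 02:23 UTC
Rule 1/5 (KCX, -06:45): 2024-01-21 15:53 UTC ≤ query < 2024-09-24 19:27 UTC
2·60 + 23 - 405 = -262 min
-262 = -1·1440 + 1178; 1178 = 19·60 + 38 → 19:38, 2024-07-16 - 1 day = 2024-07-15
→ 2024-07-15 19:38 KCX

2024-07-15 19:38 KCX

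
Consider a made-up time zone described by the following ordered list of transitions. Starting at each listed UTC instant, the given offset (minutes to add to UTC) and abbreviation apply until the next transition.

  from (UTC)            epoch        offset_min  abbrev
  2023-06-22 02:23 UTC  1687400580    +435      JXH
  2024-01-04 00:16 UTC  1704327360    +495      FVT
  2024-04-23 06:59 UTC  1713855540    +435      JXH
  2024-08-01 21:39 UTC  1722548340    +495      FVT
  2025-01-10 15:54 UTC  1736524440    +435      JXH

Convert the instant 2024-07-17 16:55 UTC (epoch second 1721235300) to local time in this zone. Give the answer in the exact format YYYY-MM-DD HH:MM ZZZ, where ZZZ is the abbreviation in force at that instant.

Query: 2024-07-17 16:55 UTC
Rule 3/5 (JXH, +07:15): 2024-04-23 06:59 UTC ≤ query < 2024-08-01 21:39 UTC
16·60 + 55 + 435 = 1450 min
1450 = 1·1440 + 10; 10 = 0·60 + 10 → 00:10, 2024-07-17 + 1 day = 2024-07-18
→ 2024-07-18 00:10 JXH

2024-07-18 00:10 JXH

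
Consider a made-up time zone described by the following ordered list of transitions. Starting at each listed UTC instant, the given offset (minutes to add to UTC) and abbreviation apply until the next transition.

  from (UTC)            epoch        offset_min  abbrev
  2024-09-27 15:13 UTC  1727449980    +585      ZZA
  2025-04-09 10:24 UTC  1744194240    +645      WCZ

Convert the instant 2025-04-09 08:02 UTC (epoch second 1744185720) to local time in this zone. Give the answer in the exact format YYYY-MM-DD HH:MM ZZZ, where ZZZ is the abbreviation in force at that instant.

Query: 2025-04-09 08:02 UTC
Rule 1/2 (ZZA, +09:45): 2024-09-27 15:13 UTC ≤ query < 2025-04-09 10:24 UTC
8·60 + 2 + 585 = 1067 min
1067 = 0·1440 + 1067; 1067 = 17·60 + 47 → 17:47, same day
→ 2025-04-09 17:47 ZZA

2025-04-09 17:47 ZZA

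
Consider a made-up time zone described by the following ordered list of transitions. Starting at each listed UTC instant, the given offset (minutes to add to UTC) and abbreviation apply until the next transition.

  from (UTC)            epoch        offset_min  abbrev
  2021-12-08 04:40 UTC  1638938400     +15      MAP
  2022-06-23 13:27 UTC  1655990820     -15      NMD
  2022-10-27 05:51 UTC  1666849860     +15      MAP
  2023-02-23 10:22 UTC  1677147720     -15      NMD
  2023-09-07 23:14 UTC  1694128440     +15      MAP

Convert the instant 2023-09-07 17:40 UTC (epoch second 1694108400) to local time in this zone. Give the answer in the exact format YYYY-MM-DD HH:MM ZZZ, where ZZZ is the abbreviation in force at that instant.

Query: 2023-09-07 17:40 UTC
Rule 4/5 (NMD, -00:15): 2023-02-23 10:22 UTC ≤ query < 2023-09-07 23:14 UTC
17·60 + 40 - 15 = 1045 min
1045 = 0·1440 + 1045; 1045 = 17·60 + 25 → 17:25, same day
→ 2023-09-07 17:25 NMD

2023-09-07 17:25 NMD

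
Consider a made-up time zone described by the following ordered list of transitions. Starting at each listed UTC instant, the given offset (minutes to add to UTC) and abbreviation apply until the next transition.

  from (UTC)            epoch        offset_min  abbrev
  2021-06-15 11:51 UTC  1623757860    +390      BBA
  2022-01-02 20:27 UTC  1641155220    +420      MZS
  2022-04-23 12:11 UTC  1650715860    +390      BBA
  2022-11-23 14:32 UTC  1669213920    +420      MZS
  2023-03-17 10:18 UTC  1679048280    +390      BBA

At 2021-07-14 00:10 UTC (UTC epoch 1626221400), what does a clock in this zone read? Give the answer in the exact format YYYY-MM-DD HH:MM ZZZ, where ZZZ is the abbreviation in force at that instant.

2021-07-14 06:40 BBA

Query: 2021-07-14 00:10 UTC
Rule 1/5 (BBA, +06:30): 2021-06-15 11:51 UTC ≤ query < 2022-01-02 20:27 UTC
0·60 + 10 + 390 = 400 min
400 = 0·1440 + 400; 400 = 6·60 + 40 → 06:40, same day
→ 2021-07-14 06:40 BBA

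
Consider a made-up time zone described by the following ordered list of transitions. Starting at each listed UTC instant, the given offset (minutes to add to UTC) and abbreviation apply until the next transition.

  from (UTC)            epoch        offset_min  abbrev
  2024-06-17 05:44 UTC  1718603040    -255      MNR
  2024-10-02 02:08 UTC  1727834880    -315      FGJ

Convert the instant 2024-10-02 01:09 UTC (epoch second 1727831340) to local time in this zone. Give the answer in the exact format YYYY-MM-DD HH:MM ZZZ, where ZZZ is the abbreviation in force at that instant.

Query: 2024-10-02 01:09 UTC
Rule 1/2 (MNR, -04:15): 2024-06-17 05:44 UTC ≤ query < 2024-10-02 02:08 UTC
1·60 + 9 - 255 = -186 min
-186 = -1·1440 + 1254; 1254 = 20·60 + 54 → 20:54, 2024-10-02 - 1 day = 2024-10-01
→ 2024-10-01 20:54 MNR

2024-10-01 20:54 MNR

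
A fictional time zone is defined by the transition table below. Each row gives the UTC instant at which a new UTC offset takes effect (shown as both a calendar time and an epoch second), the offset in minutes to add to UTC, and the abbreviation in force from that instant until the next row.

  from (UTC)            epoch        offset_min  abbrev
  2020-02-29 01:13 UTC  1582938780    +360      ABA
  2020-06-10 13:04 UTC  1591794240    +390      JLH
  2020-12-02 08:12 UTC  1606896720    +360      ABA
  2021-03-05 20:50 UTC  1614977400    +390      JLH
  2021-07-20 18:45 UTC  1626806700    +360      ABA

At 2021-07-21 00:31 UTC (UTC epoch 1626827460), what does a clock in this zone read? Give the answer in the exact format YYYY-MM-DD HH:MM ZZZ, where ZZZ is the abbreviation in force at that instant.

2021-07-21 06:31 ABA

Query: 2021-07-21 00:31 UTC
Rule 5/5 (ABA, +06:00): 2021-07-20 18:45 UTC ≤ query < +∞
0·60 + 31 + 360 = 391 min
391 = 0·1440 + 391; 391 = 6·60 + 31 → 06:31, same day
→ 2021-07-21 06:31 ABA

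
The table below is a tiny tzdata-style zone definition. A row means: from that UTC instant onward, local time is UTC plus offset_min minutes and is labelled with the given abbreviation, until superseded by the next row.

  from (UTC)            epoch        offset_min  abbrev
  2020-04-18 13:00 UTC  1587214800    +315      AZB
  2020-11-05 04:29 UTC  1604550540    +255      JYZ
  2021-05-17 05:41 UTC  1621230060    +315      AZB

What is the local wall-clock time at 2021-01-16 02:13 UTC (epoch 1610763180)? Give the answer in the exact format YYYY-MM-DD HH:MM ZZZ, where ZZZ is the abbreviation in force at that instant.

Query: 2021-01-16 02:13 UTC
Rule 2/3 (JYZ, +04:15): 2020-11-05 04:29 UTC ≤ query < 2021-05-17 05:41 UTC
2·60 + 13 + 255 = 388 min
388 = 0·1440 + 388; 388 = 6·60 + 28 → 06:28, same day
→ 2021-01-16 06:28 JYZ

2021-01-16 06:28 JYZ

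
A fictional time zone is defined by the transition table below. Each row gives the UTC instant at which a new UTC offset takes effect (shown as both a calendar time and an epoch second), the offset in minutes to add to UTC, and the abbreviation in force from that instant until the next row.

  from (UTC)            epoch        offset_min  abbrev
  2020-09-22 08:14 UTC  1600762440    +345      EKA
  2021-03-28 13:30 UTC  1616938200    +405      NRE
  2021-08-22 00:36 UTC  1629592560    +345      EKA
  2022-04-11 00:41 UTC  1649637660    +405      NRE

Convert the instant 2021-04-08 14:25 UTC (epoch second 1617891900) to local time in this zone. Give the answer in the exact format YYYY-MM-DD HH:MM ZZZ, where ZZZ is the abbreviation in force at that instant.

2021-04-08 21:10 NRE

Query: 2021-04-08 14:25 UTC
Rule 2/4 (NRE, +06:45): 2021-03-28 13:30 UTC ≤ query < 2021-08-22 00:36 UTC
14·60 + 25 + 405 = 1270 min
1270 = 0·1440 + 1270; 1270 = 21·60 + 10 → 21:10, same day
→ 2021-04-08 21:10 NRE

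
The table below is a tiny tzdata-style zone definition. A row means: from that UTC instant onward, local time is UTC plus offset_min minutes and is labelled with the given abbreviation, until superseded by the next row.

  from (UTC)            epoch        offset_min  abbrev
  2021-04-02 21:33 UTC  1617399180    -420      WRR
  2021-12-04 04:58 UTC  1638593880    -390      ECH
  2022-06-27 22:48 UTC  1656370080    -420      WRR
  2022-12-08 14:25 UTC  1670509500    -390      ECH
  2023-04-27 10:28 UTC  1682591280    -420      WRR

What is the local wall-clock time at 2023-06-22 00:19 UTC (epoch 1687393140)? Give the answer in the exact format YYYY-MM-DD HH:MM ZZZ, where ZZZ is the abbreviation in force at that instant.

2023-06-21 17:19 WRR

Query: 2023-06-22 00:19 UTC
Rule 5/5 (WRR, -07:00): 2023-04-27 10:28 UTC ≤ query < +∞
0·60 + 19 - 420 = -401 min
-401 = -1·1440 + 1039; 1039 = 17·60 + 19 → 17:19, 2023-06-22 - 1 day = 2023-06-21
→ 2023-06-21 17:19 WRR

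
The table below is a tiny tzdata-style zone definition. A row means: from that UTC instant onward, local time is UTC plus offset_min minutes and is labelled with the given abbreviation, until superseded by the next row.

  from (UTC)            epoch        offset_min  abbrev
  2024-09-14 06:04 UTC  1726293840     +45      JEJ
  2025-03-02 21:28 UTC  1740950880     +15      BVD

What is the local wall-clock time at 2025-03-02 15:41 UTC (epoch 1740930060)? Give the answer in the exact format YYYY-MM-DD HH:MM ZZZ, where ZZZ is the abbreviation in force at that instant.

Query: 2025-03-02 15:41 UTC
Rule 1/2 (JEJ, +00:45): 2024-09-14 06:04 UTC ≤ query < 2025-03-02 21:28 UTC
15·60 + 41 + 45 = 986 min
986 = 0·1440 + 986; 986 = 16·60 + 26 → 16:26, same day
→ 2025-03-02 16:26 JEJ

2025-03-02 16:26 JEJ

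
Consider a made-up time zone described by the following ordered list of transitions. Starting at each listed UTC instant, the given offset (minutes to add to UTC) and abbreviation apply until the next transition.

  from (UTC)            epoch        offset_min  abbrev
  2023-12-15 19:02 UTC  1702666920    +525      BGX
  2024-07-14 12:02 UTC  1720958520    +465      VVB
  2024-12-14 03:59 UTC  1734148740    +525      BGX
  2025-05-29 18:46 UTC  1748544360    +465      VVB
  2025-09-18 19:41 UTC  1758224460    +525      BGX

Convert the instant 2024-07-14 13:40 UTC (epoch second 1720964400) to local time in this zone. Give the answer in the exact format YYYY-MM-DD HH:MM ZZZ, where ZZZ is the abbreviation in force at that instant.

2024-07-14 21:25 VVB

Query: 2024-07-14 13:40 UTC
Rule 2/5 (VVB, +07:45): 2024-07-14 12:02 UTC ≤ query < 2024-12-14 03:59 UTC
13·60 + 40 + 465 = 1285 min
1285 = 0·1440 + 1285; 1285 = 21·60 + 25 → 21:25, same day
→ 2024-07-14 21:25 VVB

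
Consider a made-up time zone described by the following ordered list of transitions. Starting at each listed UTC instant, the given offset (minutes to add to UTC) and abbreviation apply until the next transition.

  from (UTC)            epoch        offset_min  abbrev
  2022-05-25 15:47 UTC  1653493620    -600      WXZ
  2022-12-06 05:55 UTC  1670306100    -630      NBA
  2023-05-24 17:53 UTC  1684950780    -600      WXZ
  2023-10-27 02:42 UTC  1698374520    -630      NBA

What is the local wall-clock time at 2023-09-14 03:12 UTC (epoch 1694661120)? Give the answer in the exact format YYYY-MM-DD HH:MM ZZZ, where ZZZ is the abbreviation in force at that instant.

2023-09-13 17:12 WXZ

Query: 2023-09-14 03:12 UTC
Rule 3/4 (WXZ, -10:00): 2023-05-24 17:53 UTC ≤ query < 2023-10-27 02:42 UTC
3·60 + 12 - 600 = -408 min
-408 = -1·1440 + 1032; 1032 = 17·60 + 12 → 17:12, 2023-09-14 - 1 day = 2023-09-13
→ 2023-09-13 17:12 WXZ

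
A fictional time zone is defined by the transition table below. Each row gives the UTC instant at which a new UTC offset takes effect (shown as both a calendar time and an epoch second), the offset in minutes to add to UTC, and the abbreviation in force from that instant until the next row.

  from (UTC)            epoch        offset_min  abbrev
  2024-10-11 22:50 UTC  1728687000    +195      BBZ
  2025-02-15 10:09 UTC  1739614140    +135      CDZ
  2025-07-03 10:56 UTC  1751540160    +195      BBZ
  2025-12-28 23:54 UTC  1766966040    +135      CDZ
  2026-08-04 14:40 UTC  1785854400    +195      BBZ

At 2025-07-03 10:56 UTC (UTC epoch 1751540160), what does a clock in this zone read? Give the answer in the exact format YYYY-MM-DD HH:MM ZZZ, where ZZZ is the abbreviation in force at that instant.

Query: 2025-07-03 10:56 UTC
Rule 3/5 (BBZ, +03:15): 2025-07-03 10:56 UTC ≤ query < 2025-12-28 23:54 UTC
10·60 + 56 + 195 = 851 min
851 = 0·1440 + 851; 851 = 14·60 + 11 → 14:11, same day
→ 2025-07-03 14:11 BBZ

2025-07-03 14:11 BBZ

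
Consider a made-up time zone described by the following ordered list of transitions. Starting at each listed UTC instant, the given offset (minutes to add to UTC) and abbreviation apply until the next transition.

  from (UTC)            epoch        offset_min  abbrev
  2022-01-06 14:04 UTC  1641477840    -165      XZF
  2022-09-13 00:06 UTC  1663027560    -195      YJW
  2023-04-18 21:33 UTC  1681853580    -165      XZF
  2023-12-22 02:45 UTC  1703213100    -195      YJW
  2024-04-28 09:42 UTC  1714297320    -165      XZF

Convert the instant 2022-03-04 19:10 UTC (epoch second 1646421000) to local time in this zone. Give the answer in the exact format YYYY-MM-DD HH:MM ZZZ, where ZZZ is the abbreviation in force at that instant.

Query: 2022-03-04 19:10 UTC
Rule 1/5 (XZF, -02:45): 2022-01-06 14:04 UTC ≤ query < 2022-09-13 00:06 UTC
19·60 + 10 - 165 = 985 min
985 = 0·1440 + 985; 985 = 16·60 + 25 → 16:25, same day
→ 2022-03-04 16:25 XZF

2022-03-04 16:25 XZF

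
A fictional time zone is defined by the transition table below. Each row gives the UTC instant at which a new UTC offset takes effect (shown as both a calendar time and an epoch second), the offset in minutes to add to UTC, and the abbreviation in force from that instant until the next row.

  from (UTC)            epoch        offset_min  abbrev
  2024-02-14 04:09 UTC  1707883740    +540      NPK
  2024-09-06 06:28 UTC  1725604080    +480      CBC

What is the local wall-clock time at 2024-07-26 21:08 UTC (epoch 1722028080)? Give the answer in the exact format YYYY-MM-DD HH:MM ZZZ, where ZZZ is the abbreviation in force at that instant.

Query: 2024-07-26 21:08 UTC
Rule 1/2 (NPK, +09:00): 2024-02-14 04:09 UTC ≤ query < 2024-09-06 06:28 UTC
21·60 + 8 + 540 = 1808 min
1808 = 1·1440 + 368; 368 = 6·60 + 8 → 06:08, 2024-07-26 + 1 day = 2024-07-27
→ 2024-07-27 06:08 NPK

2024-07-27 06:08 NPK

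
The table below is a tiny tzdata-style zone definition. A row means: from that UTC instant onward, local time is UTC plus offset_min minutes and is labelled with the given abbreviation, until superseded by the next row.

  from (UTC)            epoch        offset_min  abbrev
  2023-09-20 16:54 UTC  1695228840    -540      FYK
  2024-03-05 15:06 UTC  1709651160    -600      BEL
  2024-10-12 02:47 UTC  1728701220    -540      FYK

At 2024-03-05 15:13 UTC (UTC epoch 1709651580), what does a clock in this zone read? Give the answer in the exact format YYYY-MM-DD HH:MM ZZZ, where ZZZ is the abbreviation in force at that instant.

Query: 2024-03-05 15:13 UTC
Rule 2/3 (BEL, -10:00): 2024-03-05 15:06 UTC ≤ query < 2024-10-12 02:47 UTC
15·60 + 13 - 600 = 313 min
313 = 0·1440 + 313; 313 = 5·60 + 13 → 05:13, same day
→ 2024-03-05 05:13 BEL

2024-03-05 05:13 BEL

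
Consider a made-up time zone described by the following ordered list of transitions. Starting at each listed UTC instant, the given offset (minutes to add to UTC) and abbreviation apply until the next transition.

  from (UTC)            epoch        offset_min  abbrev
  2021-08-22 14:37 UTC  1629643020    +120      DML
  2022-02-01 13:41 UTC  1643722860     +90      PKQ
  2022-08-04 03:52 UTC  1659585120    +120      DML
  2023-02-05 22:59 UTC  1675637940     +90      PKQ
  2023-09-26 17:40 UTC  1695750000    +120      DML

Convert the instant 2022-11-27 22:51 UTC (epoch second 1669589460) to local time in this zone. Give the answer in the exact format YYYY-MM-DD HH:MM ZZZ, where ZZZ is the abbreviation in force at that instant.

2022-11-28 00:51 DML

Query: 2022-11-27 22:51 UTC
Rule 3/5 (DML, +02:00): 2022-08-04 03:52 UTC ≤ query < 2023-02-05 22:59 UTC
22·60 + 51 + 120 = 1491 min
1491 = 1·1440 + 51; 51 = 0·60 + 51 → 00:51, 2022-11-27 + 1 day = 2022-11-28
→ 2022-11-28 00:51 DML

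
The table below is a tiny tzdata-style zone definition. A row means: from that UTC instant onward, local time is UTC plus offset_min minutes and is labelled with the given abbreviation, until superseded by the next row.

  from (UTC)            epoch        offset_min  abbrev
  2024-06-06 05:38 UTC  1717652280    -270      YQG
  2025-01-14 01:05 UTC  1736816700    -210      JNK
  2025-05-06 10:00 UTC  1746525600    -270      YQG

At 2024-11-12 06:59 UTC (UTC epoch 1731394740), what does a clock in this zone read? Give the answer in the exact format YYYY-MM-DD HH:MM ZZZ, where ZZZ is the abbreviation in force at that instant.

Query: 2024-11-12 06:59 UTC
Rule 1/3 (YQG, -04:30): 2024-06-06 05:38 UTC ≤ query < 2025-01-14 01:05 UTC
6·60 + 59 - 270 = 149 min
149 = 0·1440 + 149; 149 = 2·60 + 29 → 02:29, same day
→ 2024-11-12 02:29 YQG

2024-11-12 02:29 YQG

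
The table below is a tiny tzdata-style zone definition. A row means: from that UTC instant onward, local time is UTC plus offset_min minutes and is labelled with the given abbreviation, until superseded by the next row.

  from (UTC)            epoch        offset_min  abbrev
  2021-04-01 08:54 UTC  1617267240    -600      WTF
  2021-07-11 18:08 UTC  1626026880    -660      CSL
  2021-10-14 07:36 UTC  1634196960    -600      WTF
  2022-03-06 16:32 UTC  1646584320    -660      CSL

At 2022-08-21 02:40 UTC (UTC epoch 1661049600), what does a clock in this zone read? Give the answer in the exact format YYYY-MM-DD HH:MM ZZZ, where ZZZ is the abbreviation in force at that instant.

2022-08-20 15:40 CSL

Query: 2022-08-21 02:40 UTC
Rule 4/4 (CSL, -11:00): 2022-03-06 16:32 UTC ≤ query < +∞
2·60 + 40 - 660 = -500 min
-500 = -1·1440 + 940; 940 = 15·60 + 40 → 15:40, 2022-08-21 - 1 day = 2022-08-20
→ 2022-08-20 15:40 CSL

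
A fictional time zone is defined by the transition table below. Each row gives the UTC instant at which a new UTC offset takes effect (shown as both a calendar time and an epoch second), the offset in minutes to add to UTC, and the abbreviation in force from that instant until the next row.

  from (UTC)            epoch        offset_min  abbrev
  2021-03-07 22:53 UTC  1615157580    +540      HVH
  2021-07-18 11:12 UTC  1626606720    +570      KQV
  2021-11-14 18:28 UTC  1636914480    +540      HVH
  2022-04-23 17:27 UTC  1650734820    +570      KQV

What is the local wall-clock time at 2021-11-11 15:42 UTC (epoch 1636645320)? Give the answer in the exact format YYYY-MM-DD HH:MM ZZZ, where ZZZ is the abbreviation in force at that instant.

2021-11-12 01:12 KQV

Query: 2021-11-11 15:42 UTC
Rule 2/4 (KQV, +09:30): 2021-07-18 11:12 UTC ≤ query < 2021-11-14 18:28 UTC
15·60 + 42 + 570 = 1512 min
1512 = 1·1440 + 72; 72 = 1·60 + 12 → 01:12, 2021-11-11 + 1 day = 2021-11-12
→ 2021-11-12 01:12 KQV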